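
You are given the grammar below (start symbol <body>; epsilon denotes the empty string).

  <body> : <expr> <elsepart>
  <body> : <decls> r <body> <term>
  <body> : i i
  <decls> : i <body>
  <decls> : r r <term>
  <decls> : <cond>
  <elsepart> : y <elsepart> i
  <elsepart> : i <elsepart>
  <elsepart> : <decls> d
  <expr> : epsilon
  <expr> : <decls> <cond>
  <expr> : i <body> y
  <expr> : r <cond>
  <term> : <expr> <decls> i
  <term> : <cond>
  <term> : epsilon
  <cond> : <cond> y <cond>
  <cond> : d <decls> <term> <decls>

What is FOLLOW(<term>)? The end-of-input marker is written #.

{ #, d, i, r, y }

In <body> : <decls> r <body> <term>: <term> is at the end, add FOLLOW(<body>) = { #, d, i, r, y }.
In <decls> : r r <term>: <term> is at the end, add FOLLOW(<decls>) = { #, d, i, r, y }.
In <cond> : d <decls> <term> <decls>: add FIRST(<decls>) = { d, i, r }.
Union: FOLLOW(<term>) = { #, d, i, r, y }.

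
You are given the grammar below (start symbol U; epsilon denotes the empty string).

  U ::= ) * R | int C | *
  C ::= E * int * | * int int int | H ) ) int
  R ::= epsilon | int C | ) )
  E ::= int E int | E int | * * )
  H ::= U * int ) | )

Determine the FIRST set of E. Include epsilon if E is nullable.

E ::= int E int contributes {int}.
From E ::= E int: add FIRST(E) = { *, int }.
E ::= * * ) contributes {*}.
Union: FIRST(E) = { *, int }.

{ *, int }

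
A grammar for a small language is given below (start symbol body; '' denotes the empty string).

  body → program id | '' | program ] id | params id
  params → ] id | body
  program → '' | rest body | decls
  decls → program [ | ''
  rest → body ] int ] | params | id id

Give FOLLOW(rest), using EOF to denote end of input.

In program → rest body: add FIRST(body)\{''} = { [, ], id }.
  Since body is nullable, also add FOLLOW(program) = { [, ], id }.
Union: FOLLOW(rest) = { [, ], id }.

{ [, ], id }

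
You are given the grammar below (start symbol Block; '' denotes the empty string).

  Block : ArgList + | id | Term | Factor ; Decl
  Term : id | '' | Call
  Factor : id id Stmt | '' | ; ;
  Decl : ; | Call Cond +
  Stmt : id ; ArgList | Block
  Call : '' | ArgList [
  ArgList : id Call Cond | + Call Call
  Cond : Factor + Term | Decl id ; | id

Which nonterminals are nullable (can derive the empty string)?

{ Block, Call, Factor, Stmt, Term }

Directly nullable (have an ''-production): Term, Factor, Call.
Block : Term with every symbol nullable, so Block is nullable.
Stmt : Block with every symbol nullable, so Stmt is nullable.
No other nonterminal has a production whose RHS symbols are all nullable.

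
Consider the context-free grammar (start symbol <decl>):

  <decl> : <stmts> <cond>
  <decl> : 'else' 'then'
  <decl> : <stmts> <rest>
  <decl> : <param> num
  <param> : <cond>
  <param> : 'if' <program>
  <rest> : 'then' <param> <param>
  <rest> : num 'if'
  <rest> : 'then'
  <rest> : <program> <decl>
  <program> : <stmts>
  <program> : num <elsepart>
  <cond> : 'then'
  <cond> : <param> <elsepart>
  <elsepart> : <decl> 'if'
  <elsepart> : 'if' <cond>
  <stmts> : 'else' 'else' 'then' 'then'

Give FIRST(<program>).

From <program> : <stmts>: add FIRST(<stmts>) = { 'else' }.
<program> : num <elsepart> contributes {num}.
Union: FIRST(<program>) = { 'else', num }.

{ 'else', num }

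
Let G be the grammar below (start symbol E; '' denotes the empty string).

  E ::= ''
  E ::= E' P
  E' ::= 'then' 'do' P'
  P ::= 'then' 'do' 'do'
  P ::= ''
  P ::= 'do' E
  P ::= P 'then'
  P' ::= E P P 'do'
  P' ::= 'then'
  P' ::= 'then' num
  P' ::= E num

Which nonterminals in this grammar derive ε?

Directly nullable (have an ''-production): E, P.
No other nonterminal has a production whose RHS symbols are all nullable.

{ E, P }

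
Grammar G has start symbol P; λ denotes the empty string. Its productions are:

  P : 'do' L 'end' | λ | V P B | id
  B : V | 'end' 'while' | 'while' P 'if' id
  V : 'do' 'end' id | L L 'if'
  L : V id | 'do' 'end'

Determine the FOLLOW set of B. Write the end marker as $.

In P : V P B: B is at the end, add FOLLOW(P) = { $, 'do', 'end', 'if', 'while' }.
Union: FOLLOW(B) = { $, 'do', 'end', 'if', 'while' }.

{ $, 'do', 'end', 'if', 'while' }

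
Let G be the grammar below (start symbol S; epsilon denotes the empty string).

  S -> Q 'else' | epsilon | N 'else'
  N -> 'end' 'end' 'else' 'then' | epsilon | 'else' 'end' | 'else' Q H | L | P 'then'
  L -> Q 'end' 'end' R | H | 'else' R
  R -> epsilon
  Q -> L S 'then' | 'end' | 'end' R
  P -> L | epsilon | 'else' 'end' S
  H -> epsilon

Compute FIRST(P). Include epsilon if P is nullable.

From P -> L: add FIRST(L) = { 'else', 'end', 'then', epsilon } (including epsilon since L is nullable).
P -> epsilon contributes epsilon.
P -> 'else' 'end' S contributes {'else'}.
Union: FIRST(P) = { 'else', 'end', 'then', epsilon }.

{ 'else', 'end', 'then', epsilon }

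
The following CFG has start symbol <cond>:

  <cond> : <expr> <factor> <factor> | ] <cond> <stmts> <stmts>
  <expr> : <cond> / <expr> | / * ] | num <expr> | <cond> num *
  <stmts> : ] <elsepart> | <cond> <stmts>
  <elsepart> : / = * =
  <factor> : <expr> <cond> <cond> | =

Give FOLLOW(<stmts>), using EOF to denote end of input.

In <cond> : ] <cond> <stmts> <stmts>: add FIRST(<stmts>) = { /, ], num }.
In <cond> : ] <cond> <stmts> <stmts>: <stmts> is at the end, add FOLLOW(<cond>) = { EOF, /, =, ], num }.
In <stmts> : <cond> <stmts>: <stmts> is at the end, add FOLLOW(<stmts>) = { EOF, /, =, ], num }.
Union: FOLLOW(<stmts>) = { EOF, /, =, ], num }.

{ EOF, /, =, ], num }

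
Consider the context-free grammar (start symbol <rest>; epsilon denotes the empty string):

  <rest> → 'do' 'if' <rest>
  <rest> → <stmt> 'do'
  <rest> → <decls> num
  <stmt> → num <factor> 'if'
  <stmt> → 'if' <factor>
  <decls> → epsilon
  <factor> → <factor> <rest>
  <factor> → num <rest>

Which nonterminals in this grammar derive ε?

{ <decls> }

Directly nullable (have an epsilon-production): <decls>.
No other nonterminal has a production whose RHS symbols are all nullable.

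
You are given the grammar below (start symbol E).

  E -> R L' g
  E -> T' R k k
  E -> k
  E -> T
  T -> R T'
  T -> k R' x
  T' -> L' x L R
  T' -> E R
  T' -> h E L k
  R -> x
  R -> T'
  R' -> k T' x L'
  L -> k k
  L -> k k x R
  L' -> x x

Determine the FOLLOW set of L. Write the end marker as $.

{ h, k, x }

In T' -> L' x L R: add FIRST(R) = { h, k, x }.
In T' -> h E L k: add FIRST(k) = { k }.
Union: FOLLOW(L) = { h, k, x }.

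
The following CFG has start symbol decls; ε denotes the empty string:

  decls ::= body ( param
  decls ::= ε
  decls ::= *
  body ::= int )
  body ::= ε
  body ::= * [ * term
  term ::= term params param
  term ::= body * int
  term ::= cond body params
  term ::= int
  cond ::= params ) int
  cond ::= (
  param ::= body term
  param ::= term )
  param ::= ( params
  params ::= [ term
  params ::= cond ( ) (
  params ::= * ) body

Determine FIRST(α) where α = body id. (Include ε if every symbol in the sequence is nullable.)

Add FIRST(body)\{ε} = { *, int }; body is nullable, continue.
id is a terminal; add {id} and stop.

{ *, id, int }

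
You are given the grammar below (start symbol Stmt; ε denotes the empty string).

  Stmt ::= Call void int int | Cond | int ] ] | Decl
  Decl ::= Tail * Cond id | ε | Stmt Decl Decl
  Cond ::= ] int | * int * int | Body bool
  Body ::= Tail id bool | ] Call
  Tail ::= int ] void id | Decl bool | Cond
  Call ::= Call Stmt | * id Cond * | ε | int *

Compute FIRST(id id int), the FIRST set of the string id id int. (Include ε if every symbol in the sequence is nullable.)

id is a terminal; add {id} and stop.

{ id }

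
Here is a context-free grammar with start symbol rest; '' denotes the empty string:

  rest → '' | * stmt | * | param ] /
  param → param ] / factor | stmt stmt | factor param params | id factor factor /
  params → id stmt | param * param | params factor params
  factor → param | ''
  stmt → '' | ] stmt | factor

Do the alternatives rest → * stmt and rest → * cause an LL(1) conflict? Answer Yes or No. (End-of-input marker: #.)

Yes

FIRST(* stmt) = { * } and FIRST(*) = { * }.
Both contain *, so the two alternatives are not disjoint — LL(1) conflict.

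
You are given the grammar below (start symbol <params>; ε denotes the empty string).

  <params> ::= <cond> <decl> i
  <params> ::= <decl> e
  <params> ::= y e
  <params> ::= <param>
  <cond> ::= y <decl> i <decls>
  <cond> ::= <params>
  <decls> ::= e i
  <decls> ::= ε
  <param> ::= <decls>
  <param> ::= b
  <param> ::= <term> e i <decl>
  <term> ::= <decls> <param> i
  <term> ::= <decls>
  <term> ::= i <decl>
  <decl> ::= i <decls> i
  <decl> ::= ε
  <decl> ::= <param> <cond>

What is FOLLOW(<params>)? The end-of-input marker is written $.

<params> is the start symbol, so $ ∈ FOLLOW(<params>).
In <cond> ::= <params>: <params> is at the end, add FOLLOW(<cond>) = { $, b, e, i, y }.
Union: FOLLOW(<params>) = { $, b, e, i, y }.

{ $, b, e, i, y }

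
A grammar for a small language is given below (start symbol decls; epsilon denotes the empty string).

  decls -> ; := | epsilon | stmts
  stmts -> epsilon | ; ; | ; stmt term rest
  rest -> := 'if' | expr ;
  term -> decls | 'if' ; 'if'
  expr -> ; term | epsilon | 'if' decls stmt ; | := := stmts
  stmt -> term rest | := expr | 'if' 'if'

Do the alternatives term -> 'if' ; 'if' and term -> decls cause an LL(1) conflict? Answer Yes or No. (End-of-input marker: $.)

Yes

FIRST('if' ; 'if') = { 'if' } and FIRST(decls) = { ;, epsilon }.
The second alternative is nullable and FOLLOW(term) = { 'if', :=, ; } shares 'if' with FIRST of the first — conflict.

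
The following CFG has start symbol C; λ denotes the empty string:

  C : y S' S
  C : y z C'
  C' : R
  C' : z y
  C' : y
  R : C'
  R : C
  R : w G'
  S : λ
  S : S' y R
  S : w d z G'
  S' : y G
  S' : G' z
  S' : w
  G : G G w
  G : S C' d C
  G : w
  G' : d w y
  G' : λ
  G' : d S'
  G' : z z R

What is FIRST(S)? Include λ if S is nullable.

{ d, w, y, z, λ }

S : λ contributes λ.
From S : S' y R: add FIRST(S') = { d, w, y, z }.
S : w d z G' contributes {w}.
Union: FIRST(S) = { d, w, y, z, λ }.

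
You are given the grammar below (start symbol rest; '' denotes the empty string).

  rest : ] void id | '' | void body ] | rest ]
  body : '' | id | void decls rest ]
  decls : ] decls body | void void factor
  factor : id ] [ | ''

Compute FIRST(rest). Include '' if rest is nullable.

rest : ] void id contributes {]}.
rest : '' contributes ''.
rest : void body ] contributes {void}.
From rest : rest ]: rest nullable, take FIRST(rest) ∪ {]} = { ], void }.
Union: FIRST(rest) = { ], void, '' }.

{ ], void, '' }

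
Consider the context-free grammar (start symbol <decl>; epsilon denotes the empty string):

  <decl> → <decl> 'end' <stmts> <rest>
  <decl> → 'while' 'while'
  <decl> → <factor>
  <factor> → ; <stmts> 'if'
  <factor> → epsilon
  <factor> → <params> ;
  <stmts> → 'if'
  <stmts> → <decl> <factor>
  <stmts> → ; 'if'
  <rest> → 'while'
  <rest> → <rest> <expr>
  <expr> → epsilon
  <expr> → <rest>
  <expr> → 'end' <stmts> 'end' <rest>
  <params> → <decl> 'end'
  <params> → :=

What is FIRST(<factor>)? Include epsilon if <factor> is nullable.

{ 'end', 'while', :=, ;, epsilon }

<factor> → ; <stmts> 'if' contributes {;}.
<factor> → epsilon contributes epsilon.
From <factor> → <params> ;: add FIRST(<params>) = { 'end', 'while', :=, ; }.
Union: FIRST(<factor>) = { 'end', 'while', :=, ;, epsilon }.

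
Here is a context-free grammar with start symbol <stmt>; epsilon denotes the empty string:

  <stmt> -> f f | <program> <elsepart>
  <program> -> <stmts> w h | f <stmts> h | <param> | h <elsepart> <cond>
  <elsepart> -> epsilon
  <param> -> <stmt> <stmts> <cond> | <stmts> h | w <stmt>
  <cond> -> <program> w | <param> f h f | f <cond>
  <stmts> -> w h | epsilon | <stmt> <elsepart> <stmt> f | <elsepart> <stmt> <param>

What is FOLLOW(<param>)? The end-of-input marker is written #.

{ #, f, h, w }

In <program> -> <param>: <param> is at the end, add FOLLOW(<program>) = { #, f, h, w }.
In <cond> -> <param> f h f: add FIRST(f h f) = { f }.
In <stmts> -> <elsepart> <stmt> <param>: <param> is at the end, add FOLLOW(<stmts>) = { f, h, w }.
Union: FOLLOW(<param>) = { #, f, h, w }.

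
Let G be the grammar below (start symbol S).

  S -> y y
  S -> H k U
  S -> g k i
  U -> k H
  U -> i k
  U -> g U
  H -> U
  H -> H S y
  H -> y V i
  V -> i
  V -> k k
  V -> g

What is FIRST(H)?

From H -> U: add FIRST(U) = { g, i, k }.
From H -> H S y: add FIRST(H) = { g, i, k, y }.
H -> y V i contributes {y}.
Union: FIRST(H) = { g, i, k, y }.

{ g, i, k, y }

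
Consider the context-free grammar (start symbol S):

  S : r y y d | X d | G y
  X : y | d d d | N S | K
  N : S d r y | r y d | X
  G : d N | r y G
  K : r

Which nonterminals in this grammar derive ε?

{ } (none)

No nonterminal has an empty production or an RHS whose symbols are all nullable.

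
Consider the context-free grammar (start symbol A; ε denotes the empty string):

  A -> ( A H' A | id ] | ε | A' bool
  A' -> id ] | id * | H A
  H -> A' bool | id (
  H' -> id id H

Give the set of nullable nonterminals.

{ A }

Directly nullable (have an ε-production): A.
No other nonterminal has a production whose RHS symbols are all nullable.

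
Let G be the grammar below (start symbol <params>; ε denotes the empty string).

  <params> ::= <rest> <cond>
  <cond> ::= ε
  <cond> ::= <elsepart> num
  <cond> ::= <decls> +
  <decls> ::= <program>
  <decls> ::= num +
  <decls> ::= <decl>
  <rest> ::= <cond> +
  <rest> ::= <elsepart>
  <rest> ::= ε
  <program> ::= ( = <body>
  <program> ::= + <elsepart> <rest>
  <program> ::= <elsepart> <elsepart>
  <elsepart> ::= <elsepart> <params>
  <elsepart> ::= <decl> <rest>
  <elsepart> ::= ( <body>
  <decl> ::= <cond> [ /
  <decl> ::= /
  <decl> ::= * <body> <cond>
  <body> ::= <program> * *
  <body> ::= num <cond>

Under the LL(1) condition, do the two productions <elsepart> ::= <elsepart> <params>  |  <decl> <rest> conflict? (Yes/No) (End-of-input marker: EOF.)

Yes

FIRST(<elsepart> <params>) = { (, *, +, /, [, num } and FIRST(<decl> <rest>) = { (, *, +, /, [, num }.
Both contain (, so the two alternatives are not disjoint — LL(1) conflict.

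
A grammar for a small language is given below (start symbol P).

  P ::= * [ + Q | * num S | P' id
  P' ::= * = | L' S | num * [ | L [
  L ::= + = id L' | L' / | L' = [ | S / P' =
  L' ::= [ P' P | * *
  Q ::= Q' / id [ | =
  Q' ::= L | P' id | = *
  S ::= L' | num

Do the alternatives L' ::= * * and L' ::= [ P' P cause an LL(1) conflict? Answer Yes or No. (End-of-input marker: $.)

No

FIRST(* *) = { * } and FIRST([ P' P) = { [ }.
The FIRST sets are disjoint and neither alternative is nullable — no conflict.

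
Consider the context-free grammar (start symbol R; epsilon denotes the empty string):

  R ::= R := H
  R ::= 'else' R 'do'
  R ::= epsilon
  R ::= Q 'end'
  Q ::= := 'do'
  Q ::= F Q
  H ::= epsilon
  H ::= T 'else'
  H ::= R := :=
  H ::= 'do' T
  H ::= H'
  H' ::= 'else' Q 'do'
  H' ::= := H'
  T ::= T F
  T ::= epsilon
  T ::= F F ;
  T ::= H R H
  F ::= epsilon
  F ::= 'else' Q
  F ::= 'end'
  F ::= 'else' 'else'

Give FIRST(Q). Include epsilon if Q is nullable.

{ 'else', 'end', := }

Q ::= := 'do' contributes {:=}.
From Q ::= F Q: F nullable, take FIRST(F) ∪ FIRST(Q) = { 'else', 'end', := }.
Union: FIRST(Q) = { 'else', 'end', := }.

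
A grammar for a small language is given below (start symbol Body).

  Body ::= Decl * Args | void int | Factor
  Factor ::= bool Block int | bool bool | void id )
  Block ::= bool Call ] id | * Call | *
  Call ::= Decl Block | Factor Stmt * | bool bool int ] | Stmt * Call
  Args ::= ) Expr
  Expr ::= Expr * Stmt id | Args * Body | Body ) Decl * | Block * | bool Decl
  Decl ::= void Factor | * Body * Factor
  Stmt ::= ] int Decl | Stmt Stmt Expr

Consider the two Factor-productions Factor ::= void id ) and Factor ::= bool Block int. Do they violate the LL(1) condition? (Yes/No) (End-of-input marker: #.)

No

FIRST(void id )) = { void } and FIRST(bool Block int) = { bool }.
The FIRST sets are disjoint and neither alternative is nullable — no conflict.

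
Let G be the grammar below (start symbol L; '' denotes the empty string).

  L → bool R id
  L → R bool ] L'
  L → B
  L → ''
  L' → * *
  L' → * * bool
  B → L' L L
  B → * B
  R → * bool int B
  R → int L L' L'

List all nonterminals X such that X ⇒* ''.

{ L }

Directly nullable (have an ''-production): L.
No other nonterminal has a production whose RHS symbols are all nullable.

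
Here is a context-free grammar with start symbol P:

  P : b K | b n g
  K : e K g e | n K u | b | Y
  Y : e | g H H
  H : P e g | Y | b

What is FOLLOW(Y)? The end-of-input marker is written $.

{ $, b, e, g, u }

In K : Y: Y is at the end, add FOLLOW(K) = { $, e, g, u }.
In H : Y: Y is at the end, add FOLLOW(H) = { $, b, e, g, u }.
Union: FOLLOW(Y) = { $, b, e, g, u }.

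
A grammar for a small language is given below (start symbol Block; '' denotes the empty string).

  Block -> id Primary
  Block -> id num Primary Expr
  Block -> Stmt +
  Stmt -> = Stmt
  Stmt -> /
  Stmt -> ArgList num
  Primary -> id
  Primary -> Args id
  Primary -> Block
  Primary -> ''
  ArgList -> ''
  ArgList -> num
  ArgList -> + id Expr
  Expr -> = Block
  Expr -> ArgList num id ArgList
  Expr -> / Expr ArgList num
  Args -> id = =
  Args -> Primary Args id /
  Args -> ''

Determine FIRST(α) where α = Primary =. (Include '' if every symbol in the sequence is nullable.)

{ +, /, =, id, num }

Add FIRST(Primary)\{''} = { +, /, =, id, num }; Primary is nullable, continue.
= is a terminal; add {=} and stop.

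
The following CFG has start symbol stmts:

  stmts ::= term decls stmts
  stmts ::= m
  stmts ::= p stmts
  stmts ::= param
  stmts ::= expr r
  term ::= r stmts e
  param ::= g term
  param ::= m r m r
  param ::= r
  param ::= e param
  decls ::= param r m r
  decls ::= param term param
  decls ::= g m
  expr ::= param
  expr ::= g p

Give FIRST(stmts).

From stmts ::= term decls stmts: add FIRST(term) = { r }.
stmts ::= m contributes {m}.
stmts ::= p stmts contributes {p}.
From stmts ::= param: add FIRST(param) = { e, g, m, r }.
From stmts ::= expr r: add FIRST(expr) = { e, g, m, r }.
Union: FIRST(stmts) = { e, g, m, p, r }.

{ e, g, m, p, r }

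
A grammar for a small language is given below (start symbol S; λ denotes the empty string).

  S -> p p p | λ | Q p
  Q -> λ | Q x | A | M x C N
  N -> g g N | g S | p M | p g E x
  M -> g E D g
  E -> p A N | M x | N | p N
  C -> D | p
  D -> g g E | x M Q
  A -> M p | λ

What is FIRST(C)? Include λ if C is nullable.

From C -> D: add FIRST(D) = { g, x }.
C -> p contributes {p}.
Union: FIRST(C) = { g, p, x }.

{ g, p, x }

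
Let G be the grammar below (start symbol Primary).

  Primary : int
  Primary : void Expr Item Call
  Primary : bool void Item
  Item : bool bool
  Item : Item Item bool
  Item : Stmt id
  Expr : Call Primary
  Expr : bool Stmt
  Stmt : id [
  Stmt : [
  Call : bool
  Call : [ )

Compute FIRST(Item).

Item : bool bool contributes {bool}.
From Item : Item Item bool: add FIRST(Item) = { [, bool, id }.
From Item : Stmt id: add FIRST(Stmt) = { [, id }.
Union: FIRST(Item) = { [, bool, id }.

{ [, bool, id }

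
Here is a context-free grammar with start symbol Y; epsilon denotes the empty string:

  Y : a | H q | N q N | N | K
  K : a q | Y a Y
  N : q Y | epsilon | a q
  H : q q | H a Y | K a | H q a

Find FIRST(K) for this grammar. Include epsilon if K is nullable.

K : a q contributes {a}.
From K : Y a Y: Y nullable, take FIRST(Y) ∪ {a} = { a, q }.
Union: FIRST(K) = { a, q }.

{ a, q }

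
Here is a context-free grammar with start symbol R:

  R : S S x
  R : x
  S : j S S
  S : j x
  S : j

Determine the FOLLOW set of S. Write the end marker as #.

In R : S S x: add FIRST(S x) = { j }.
In R : S S x: add FIRST(x) = { x }.
In S : j S S: add FIRST(S) = { j }.
In S : j S S: S is at the end, add FOLLOW(S) = { j, x }.
Union: FOLLOW(S) = { j, x }.

{ j, x }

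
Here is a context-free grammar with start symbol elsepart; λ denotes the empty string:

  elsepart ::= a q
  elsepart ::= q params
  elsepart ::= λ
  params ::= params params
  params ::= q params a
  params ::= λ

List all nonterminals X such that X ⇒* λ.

{ elsepart, params }

Directly nullable (have an λ-production): elsepart, params.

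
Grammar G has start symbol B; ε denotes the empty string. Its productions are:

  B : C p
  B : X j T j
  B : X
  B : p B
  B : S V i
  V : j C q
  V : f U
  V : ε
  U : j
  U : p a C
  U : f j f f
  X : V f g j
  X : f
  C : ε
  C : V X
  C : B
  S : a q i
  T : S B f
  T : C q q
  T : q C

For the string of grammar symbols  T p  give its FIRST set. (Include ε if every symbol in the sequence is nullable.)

Add FIRST(T) = { a, f, j, p, q }; T is not nullable, stop.

{ a, f, j, p, q }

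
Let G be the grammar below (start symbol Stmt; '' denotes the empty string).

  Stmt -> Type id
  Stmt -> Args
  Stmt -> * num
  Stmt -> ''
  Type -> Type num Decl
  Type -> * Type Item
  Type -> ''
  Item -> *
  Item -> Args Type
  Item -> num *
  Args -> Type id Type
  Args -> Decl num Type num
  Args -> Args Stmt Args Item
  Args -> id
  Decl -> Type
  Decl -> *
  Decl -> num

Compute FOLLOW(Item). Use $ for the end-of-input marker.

{ $, *, id, num }

In Type -> * Type Item: Item is at the end, add FOLLOW(Type) = { $, *, id, num }.
In Args -> Args Stmt Args Item: Item is at the end, add FOLLOW(Args) = { $, *, id, num }.
Union: FOLLOW(Item) = { $, *, id, num }.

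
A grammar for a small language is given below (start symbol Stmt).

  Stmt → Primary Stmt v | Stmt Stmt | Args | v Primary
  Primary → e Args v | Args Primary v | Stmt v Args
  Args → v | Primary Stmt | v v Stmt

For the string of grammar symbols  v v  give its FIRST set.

{ v }

v is a terminal; add {v} and stop.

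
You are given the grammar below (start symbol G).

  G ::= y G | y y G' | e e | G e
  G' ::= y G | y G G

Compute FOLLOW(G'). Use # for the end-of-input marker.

{ #, e, y }

In G ::= y y G': G' is at the end, add FOLLOW(G) = { #, e, y }.
Union: FOLLOW(G') = { #, e, y }.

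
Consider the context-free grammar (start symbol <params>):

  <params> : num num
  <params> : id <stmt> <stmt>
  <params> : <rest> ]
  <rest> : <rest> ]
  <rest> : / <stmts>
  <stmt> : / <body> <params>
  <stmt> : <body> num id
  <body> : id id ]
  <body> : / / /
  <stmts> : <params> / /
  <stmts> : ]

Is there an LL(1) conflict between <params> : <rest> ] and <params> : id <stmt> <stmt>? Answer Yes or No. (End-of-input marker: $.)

No

FIRST(<rest> ]) = { / } and FIRST(id <stmt> <stmt>) = { id }.
The FIRST sets are disjoint and neither alternative is nullable — no conflict.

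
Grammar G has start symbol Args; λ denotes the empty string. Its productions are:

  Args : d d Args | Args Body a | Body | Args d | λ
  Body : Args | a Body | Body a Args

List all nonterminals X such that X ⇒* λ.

{ Args, Body }

Directly nullable (have an λ-production): Args.
Body : Args with every symbol nullable, so Body is nullable.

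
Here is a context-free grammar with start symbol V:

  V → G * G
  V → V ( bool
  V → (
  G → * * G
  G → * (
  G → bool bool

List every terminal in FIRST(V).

{ (, *, bool }

From V → G * G: add FIRST(G) = { *, bool }.
From V → V ( bool: add FIRST(V) = { (, *, bool }.
V → ( contributes {(}.
Union: FIRST(V) = { (, *, bool }.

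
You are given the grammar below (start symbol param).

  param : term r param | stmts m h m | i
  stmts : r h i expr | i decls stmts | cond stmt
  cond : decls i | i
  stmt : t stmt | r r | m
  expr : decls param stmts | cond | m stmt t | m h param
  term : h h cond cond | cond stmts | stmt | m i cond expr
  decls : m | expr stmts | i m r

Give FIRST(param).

{ h, i, m, r, t }

From param : term r param: add FIRST(term) = { h, i, m, r, t }.
From param : stmts m h m: add FIRST(stmts) = { i, m, r }.
param : i contributes {i}.
Union: FIRST(param) = { h, i, m, r, t }.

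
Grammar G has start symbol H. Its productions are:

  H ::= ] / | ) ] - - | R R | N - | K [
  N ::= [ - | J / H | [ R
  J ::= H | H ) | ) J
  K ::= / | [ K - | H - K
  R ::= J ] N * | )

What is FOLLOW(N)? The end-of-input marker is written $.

{ *, - }

In H ::= N -: add FIRST(-) = { - }.
In R ::= J ] N *: add FIRST(*) = { * }.
Union: FOLLOW(N) = { *, - }.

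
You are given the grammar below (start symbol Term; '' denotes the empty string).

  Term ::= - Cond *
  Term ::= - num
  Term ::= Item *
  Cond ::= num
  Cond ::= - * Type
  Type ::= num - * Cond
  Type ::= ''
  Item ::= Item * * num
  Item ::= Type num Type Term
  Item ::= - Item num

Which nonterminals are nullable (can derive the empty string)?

{ Type }

Directly nullable (have an ''-production): Type.
No other nonterminal has a production whose RHS symbols are all nullable.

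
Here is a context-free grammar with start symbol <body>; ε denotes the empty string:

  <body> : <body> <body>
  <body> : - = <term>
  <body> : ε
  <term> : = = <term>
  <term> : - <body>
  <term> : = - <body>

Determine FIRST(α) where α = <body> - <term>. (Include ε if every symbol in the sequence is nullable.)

Add FIRST(<body>)\{ε} = { - }; <body> is nullable, continue.
- is a terminal; add {-} and stop.

{ - }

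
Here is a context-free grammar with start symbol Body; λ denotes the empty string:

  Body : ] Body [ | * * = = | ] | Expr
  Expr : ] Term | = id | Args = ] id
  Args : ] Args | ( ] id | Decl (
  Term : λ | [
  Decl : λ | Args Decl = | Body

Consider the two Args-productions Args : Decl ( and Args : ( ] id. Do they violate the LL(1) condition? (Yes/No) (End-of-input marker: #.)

FIRST(Decl () = { (, *, =, ] } and FIRST(( ] id) = { ( }.
Both contain (, so the two alternatives are not disjoint — LL(1) conflict.

Yes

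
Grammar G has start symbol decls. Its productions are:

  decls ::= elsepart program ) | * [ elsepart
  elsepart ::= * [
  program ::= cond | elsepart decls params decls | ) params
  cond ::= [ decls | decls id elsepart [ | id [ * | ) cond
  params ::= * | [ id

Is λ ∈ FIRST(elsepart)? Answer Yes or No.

No nonterminal in this grammar is nullable.
No production of elsepart has an RHS whose symbols are all nullable, so elsepart is not nullable.

No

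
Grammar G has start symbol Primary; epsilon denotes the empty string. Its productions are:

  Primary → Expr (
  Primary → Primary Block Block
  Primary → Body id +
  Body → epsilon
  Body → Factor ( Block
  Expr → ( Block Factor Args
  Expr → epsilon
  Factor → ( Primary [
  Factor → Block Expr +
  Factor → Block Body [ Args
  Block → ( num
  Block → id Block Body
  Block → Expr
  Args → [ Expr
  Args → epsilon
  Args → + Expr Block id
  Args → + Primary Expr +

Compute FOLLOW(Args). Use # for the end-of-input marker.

{ #, (, +, [, id }

In Expr → ( Block Factor Args: Args is at the end, add FOLLOW(Expr) = { #, (, +, [, id }.
In Factor → Block Body [ Args: Args is at the end, add FOLLOW(Factor) = { #, (, +, [, id }.
Union: FOLLOW(Args) = { #, (, +, [, id }.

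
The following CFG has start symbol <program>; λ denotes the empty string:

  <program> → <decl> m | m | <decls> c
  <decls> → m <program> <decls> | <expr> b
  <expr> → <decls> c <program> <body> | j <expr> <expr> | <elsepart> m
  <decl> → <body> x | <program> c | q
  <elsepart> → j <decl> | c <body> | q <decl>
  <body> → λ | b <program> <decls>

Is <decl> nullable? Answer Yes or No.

Nullable nonterminals: <body>.
No production of <decl> has an RHS whose symbols are all nullable, so <decl> is not nullable.

No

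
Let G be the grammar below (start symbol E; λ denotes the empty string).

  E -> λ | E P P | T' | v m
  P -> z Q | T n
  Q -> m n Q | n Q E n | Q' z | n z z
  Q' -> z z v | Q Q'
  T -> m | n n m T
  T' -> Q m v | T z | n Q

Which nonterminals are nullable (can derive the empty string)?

{ E }

Directly nullable (have an λ-production): E.
No other nonterminal has a production whose RHS symbols are all nullable.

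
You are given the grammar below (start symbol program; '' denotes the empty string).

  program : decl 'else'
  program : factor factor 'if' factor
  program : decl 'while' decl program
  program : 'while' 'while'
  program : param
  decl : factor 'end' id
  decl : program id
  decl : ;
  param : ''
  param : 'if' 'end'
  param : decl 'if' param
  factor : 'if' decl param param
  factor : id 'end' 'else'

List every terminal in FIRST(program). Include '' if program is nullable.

{ 'if', 'while', ;, id, '' }

From program : decl 'else': add FIRST(decl) = { 'if', 'while', ;, id }.
From program : factor factor 'if' factor: add FIRST(factor) = { 'if', id }.
From program : decl 'while' decl program: add FIRST(decl) = { 'if', 'while', ;, id }.
program : 'while' 'while' contributes {'while'}.
From program : param: add FIRST(param) = { 'if', 'while', ;, id, '' } (including '' since param is nullable).
Union: FIRST(program) = { 'if', 'while', ;, id, '' }.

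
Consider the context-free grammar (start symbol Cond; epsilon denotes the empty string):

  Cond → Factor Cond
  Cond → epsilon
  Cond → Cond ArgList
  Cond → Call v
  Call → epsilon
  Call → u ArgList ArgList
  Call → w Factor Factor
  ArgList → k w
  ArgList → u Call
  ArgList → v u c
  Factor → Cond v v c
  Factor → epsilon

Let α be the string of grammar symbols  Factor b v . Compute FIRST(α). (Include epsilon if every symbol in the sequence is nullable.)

Add FIRST(Factor)\{epsilon} = { k, u, v, w }; Factor is nullable, continue.
b is a terminal; add {b} and stop.

{ b, k, u, v, w }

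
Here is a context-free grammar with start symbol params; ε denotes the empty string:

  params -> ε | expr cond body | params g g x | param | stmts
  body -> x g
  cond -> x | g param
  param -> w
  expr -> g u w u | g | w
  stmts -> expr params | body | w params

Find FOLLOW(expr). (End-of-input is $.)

{ $, g, w, x }

In params -> expr cond body: add FIRST(cond body) = { g, x }.
In stmts -> expr params: add FIRST(params)\{ε} = { g, w, x }.
  Since params is nullable, also add FOLLOW(stmts) = { $, g }.
Union: FOLLOW(expr) = { $, g, w, x }.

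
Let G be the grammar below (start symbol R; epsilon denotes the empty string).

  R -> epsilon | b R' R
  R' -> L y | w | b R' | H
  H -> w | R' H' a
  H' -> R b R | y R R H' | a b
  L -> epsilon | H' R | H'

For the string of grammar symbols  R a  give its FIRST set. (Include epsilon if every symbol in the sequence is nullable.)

Add FIRST(R)\{epsilon} = { b }; R is nullable, continue.
a is a terminal; add {a} and stop.

{ a, b }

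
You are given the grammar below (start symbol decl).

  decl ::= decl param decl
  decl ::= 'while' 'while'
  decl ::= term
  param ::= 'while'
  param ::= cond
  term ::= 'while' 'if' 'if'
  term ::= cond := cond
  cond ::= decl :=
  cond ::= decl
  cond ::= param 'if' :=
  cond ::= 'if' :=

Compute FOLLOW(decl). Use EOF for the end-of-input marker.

{ EOF, 'if', 'while', := }

decl is the start symbol, so EOF ∈ FOLLOW(decl).
In decl ::= decl param decl: add FIRST(param decl) = { 'if', 'while' }.
In decl ::= decl param decl: decl is at the end, add FOLLOW(decl) = { EOF, 'if', 'while', := }.
In cond ::= decl :=: add FIRST(:=) = { := }.
In cond ::= decl: decl is at the end, add FOLLOW(cond) = { EOF, 'if', 'while', := }.
Union: FOLLOW(decl) = { EOF, 'if', 'while', := }.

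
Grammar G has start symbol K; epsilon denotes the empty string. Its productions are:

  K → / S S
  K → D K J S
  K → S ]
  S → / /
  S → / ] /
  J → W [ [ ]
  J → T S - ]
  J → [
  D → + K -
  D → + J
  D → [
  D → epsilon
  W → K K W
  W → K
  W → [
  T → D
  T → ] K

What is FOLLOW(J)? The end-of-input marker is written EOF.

In K → D K J S: add FIRST(S) = { / }.
In D → + J: J is at the end, add FOLLOW(D) = { +, /, [ }.
Union: FOLLOW(J) = { +, /, [ }.

{ +, /, [ }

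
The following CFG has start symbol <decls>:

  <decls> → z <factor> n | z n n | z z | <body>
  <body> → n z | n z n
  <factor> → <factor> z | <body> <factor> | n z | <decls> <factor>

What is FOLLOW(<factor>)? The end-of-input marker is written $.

{ n, z }

In <decls> → z <factor> n: add FIRST(n) = { n }.
In <factor> → <factor> z: add FIRST(z) = { z }.
In <factor> → <body> <factor>: <factor> is at the end, add FOLLOW(<factor>) = { n, z }.
In <factor> → <decls> <factor>: <factor> is at the end, add FOLLOW(<factor>) = { n, z }.
Union: FOLLOW(<factor>) = { n, z }.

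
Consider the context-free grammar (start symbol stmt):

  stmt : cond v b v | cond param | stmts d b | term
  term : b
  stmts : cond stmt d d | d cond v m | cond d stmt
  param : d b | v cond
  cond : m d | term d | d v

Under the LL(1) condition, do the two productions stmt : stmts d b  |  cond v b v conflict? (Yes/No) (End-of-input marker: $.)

Yes

FIRST(stmts d b) = { b, d, m } and FIRST(cond v b v) = { b, d, m }.
Both contain b, so the two alternatives are not disjoint — LL(1) conflict.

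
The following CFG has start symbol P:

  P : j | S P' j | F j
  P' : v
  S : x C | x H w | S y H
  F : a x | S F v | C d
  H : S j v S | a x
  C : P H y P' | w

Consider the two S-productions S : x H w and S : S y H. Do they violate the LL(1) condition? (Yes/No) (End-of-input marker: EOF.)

Yes

FIRST(x H w) = { x } and FIRST(S y H) = { x }.
Both contain x, so the two alternatives are not disjoint — LL(1) conflict.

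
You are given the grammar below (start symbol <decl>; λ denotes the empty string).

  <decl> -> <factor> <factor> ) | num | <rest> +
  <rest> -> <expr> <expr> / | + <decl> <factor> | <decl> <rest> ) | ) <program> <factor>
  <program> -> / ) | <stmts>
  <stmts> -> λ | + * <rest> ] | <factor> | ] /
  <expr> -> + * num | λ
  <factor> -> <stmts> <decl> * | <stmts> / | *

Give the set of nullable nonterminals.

Directly nullable (have an λ-production): <stmts>, <expr>.
<program> -> <stmts> with every symbol nullable, so <program> is nullable.
No other nonterminal has a production whose RHS symbols are all nullable.

{ <expr>, <program>, <stmts> }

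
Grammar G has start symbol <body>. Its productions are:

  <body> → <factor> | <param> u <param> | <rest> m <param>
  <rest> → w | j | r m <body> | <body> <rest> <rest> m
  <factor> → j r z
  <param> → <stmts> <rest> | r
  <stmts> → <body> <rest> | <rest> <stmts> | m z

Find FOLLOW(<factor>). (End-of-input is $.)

{ $, j, m, r, u, w }

In <body> → <factor>: <factor> is at the end, add FOLLOW(<body>) = { $, j, m, r, u, w }.
Union: FOLLOW(<factor>) = { $, j, m, r, u, w }.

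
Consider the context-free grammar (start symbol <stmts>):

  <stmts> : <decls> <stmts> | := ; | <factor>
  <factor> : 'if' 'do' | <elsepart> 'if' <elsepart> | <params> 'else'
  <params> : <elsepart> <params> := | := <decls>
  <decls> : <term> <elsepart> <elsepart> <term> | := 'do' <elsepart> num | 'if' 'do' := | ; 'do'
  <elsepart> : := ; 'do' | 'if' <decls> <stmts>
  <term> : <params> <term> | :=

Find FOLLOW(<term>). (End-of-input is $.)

{ 'else', 'if', :=, ; }

In <decls> : <term> <elsepart> <elsepart> <term>: add FIRST(<elsepart> <elsepart> <term>) = { 'if', := }.
In <decls> : <term> <elsepart> <elsepart> <term>: <term> is at the end, add FOLLOW(<decls>) = { 'else', 'if', :=, ; }.
In <term> : <params> <term>: <term> is at the end, add FOLLOW(<term>) = { 'else', 'if', :=, ; }.
Union: FOLLOW(<term>) = { 'else', 'if', :=, ; }.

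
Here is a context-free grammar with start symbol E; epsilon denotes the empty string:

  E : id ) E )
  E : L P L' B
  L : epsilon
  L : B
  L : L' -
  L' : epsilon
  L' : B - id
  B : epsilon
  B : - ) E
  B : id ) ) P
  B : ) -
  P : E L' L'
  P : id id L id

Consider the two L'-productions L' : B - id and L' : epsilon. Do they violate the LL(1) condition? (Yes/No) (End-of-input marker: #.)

Yes

FIRST(B - id) = { ), -, id } and FIRST(epsilon) = { epsilon }.
The second alternative is nullable and FOLLOW(L') = { #, ), -, id } shares ) with FIRST of the first — conflict.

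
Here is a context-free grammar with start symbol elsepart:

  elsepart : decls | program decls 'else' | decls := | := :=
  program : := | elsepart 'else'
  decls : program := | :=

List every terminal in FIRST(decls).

{ := }

From decls : program :=: add FIRST(program) = { := }.
decls : := contributes {:=}.
Union: FIRST(decls) = { := }.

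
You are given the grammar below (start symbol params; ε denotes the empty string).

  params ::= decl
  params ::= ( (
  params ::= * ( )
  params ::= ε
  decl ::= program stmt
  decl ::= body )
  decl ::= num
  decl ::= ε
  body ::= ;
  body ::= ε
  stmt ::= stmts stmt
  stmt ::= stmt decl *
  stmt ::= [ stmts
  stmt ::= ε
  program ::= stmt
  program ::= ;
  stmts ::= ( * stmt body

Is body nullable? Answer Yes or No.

body has an ε-production, so body ⇒ ε.

Yes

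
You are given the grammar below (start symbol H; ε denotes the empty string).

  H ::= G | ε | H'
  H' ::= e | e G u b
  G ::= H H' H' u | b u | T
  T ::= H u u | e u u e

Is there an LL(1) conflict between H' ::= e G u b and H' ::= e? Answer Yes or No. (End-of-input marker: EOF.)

FIRST(e G u b) = { e } and FIRST(e) = { e }.
Both contain e, so the two alternatives are not disjoint — LL(1) conflict.

Yes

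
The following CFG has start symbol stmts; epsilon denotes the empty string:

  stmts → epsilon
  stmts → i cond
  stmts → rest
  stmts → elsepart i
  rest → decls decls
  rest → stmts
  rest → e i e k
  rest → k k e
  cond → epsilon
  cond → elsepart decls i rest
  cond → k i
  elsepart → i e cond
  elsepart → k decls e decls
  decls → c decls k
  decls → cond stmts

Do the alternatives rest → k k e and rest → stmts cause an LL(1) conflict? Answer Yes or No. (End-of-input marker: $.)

Yes

FIRST(k k e) = { k } and FIRST(stmts) = { c, e, i, k, epsilon }.
Both contain k, so the two alternatives are not disjoint — LL(1) conflict.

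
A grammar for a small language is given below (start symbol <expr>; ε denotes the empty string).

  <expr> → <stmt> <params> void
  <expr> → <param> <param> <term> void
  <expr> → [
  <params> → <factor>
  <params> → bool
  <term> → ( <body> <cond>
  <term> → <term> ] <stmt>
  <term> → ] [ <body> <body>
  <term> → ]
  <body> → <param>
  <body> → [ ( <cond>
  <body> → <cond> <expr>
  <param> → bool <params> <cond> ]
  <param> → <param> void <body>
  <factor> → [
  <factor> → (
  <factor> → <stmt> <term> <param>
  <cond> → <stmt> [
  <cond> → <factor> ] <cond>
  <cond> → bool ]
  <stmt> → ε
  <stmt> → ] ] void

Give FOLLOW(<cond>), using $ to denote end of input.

In <term> → ( <body> <cond>: <cond> is at the end, add FOLLOW(<term>) = { ], bool, void }.
In <body> → [ ( <cond>: <cond> is at the end, add FOLLOW(<body>) = { (, [, ], bool, void }.
In <body> → <cond> <expr>: add FIRST(<expr>) = { (, [, ], bool }.
In <param> → bool <params> <cond> ]: add FIRST(]) = { ] }.
In <cond> → <factor> ] <cond>: <cond> is at the end, add FOLLOW(<cond>) = { (, [, ], bool, void }.
Union: FOLLOW(<cond>) = { (, [, ], bool, void }.

{ (, [, ], bool, void }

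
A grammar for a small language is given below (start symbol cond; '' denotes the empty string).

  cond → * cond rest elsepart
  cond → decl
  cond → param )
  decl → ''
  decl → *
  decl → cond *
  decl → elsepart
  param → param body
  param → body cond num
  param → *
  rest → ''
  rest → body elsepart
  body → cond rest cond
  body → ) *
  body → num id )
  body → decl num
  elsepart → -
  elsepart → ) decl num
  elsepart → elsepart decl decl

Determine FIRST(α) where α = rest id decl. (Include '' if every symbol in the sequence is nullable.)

{ ), *, -, id, num }

Add FIRST(rest)\{''} = { ), *, -, num }; rest is nullable, continue.
id is a terminal; add {id} and stop.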